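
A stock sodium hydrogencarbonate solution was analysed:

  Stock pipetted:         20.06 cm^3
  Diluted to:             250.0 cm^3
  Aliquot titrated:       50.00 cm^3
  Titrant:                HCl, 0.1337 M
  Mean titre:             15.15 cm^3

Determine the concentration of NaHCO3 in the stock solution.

NaHCO3 + HCl → NaCl + H2O + CO2
n(HCl) = 0.01515 × 0.1337 = 2.026 × 10^-3 mol
n(NaHCO3) in the aliquot = 2.026 × 10^-3 mol (1:1 ratio)
[NaHCO3]_dilute = 2.026 × 10^-3 / 0.05000 = 0.04051 mol/L
Dilution factor = 250.0 / 20.06 = 12.46
[NaHCO3]_stock = 0.04051 × 12.46 = 0.5049 mol/L

0.5049 M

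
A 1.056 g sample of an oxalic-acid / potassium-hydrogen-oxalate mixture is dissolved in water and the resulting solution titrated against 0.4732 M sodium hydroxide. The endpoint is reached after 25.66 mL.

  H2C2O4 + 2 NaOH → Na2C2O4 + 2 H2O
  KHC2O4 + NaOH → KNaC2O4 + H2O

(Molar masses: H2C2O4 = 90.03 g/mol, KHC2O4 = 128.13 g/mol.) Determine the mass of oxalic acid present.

n(NaOH) = 0.02566 × 0.4732 = 0.01214 mol
Let x = n(H2C2O4), y = n(KHC2O4).
Titrant: 2x + 1y = 0.01214;  mass: 90.03x + 128.13y = 1.056
Solving, x = 3.007 × 10^-3 mol, y = 6.129 × 10^-3 mol
mass of H2C2O4 = 3.007 × 10^-3 × 90.03 = 0.2707 g

0.2707 g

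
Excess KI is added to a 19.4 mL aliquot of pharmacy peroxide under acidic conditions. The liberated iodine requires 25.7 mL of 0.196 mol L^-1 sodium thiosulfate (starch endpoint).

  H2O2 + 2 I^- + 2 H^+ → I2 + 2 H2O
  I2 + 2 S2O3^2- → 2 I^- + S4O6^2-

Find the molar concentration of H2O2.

0.130 mol/L

n(S2O3^2-) = 0.0257 × 0.196 = 5.04 × 10^-3 mol
n(I2) = n(S2O3^2-)/2 = 2.52 × 10^-3 mol
n(H2O2) in the aliquot = 2.52 × 10^-3 mol (1:1 ratio)
[H2O2] = 2.52 × 10^-3 / 0.0194 = 0.130 mol/L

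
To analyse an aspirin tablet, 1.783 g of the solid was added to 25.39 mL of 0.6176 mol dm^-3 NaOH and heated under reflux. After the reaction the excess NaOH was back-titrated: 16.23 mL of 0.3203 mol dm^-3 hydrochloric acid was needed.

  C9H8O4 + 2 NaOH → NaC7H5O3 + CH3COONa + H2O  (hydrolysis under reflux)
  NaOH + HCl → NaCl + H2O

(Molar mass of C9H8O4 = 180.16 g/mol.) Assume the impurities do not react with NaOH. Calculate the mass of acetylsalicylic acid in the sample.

n(NaOH) added = 0.02539 × 0.6176 = 0.01568 mol
n(HCl) used in back-titration = 0.01623 × 0.3203 = 5.198 × 10^-3 mol
n(NaOH) left over = 5.198 × 10^-3 mol (1:1 ratio)
n(NaOH) consumed by analyte = 0.01568 − 5.198 × 10^-3 = 0.01048 mol
From the 1:2 ratio, n(C9H8O4) = 1/2 × 0.01048 = 5.241 × 10^-3 mol
mass of C9H8O4 = 5.241 × 10^-3 × 180.16 = 0.9443 g

0.9443 g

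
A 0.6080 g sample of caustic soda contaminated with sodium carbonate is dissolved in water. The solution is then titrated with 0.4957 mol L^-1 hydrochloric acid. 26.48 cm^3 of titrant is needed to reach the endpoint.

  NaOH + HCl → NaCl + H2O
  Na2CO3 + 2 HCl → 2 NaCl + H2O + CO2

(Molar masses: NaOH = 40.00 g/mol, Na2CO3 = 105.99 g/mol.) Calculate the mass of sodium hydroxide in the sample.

0.2697 g

n(HCl) = 0.02648 × 0.4957 = 0.01313 mol
Let x = n(NaOH), y = n(Na2CO3).
Titrant: 1x + 2y = 0.01313;  mass: 40.00x + 105.99y = 0.6080
Solving, x = 6.743 × 10^-3 mol, y = 3.192 × 10^-3 mol
mass of NaOH = 6.743 × 10^-3 × 40.00 = 0.2697 g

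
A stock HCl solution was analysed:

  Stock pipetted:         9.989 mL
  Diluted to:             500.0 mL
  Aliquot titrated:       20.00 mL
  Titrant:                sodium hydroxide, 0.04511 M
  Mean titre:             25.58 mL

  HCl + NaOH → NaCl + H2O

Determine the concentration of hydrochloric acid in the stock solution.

2.888 M

n(NaOH) = 0.02558 × 0.04511 = 1.154 × 10^-3 mol
n(HCl) in the aliquot = 1.154 × 10^-3 mol (1:1 ratio)
[HCl]_dilute = 1.154 × 10^-3 / 0.02000 = 0.05770 mol/L
Dilution factor = 500.0 / 9.989 = 50.06
[HCl]_stock = 0.05770 × 50.06 = 2.888 mol/L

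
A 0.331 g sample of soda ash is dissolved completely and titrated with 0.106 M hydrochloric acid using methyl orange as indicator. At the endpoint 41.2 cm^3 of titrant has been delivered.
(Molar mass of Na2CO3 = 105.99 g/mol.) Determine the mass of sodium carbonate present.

0.231 g

Na2CO3 + 2 HCl → 2 NaCl + H2O + CO2
n(HCl) = 0.0412 L × 0.106 mol/L = 4.37 × 10^-3 mol
From the 1:2 ratio, n(Na2CO3) = 1/2 × 4.37 × 10^-3 = 2.18 × 10^-3 mol
mass of Na2CO3 = 2.18 × 10^-3 × 105.99 g/mol = 0.231 g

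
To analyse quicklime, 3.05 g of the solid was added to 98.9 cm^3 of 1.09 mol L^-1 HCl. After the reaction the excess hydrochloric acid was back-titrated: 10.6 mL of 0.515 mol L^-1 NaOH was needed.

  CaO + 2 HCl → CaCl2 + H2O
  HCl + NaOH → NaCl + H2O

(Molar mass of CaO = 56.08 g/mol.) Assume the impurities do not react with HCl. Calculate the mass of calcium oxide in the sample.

2.87 g

n(HCl) added = 0.0989 × 1.09 = 0.108 mol
n(NaOH) used in back-titration = 0.0106 × 0.515 = 5.46 × 10^-3 mol
n(HCl) left over = 5.46 × 10^-3 mol (1:1 ratio)
n(HCl) consumed by analyte = 0.108 − 5.46 × 10^-3 = 0.102 mol
From the 1:2 ratio, n(CaO) = 1/2 × 0.102 = 0.0512 mol
mass of CaO = 0.0512 × 56.08 = 2.87 g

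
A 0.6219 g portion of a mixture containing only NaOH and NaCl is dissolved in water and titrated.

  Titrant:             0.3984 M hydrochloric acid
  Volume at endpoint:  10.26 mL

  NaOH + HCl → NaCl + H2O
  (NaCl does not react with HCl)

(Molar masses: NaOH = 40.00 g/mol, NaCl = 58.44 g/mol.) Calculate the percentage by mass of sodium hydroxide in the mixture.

26.29 %

n(HCl) = 0.01026 × 0.3984 = 4.088 × 10^-3 mol
Let x = n(NaOH), y = n(NaCl).
Titrant: 1x = 4.088 × 10^-3;  mass: 40.00x + 58.44y = 0.6219
Solving, x = 4.088 × 10^-3 mol, y = 7.844 × 10^-3 mol
mass of NaOH = 4.088 × 10^-3 × 40.00 = 0.1635 g
% NaOH = 0.1635 / 0.6219 × 100 = 26.29 %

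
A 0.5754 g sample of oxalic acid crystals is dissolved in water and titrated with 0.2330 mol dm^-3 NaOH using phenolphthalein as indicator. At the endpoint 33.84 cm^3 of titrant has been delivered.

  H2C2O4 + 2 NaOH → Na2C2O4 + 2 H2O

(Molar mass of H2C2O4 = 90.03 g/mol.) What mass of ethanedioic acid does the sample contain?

0.3549 g

n(NaOH) = 0.03384 L × 0.2330 mol/L = 7.885 × 10^-3 mol
From the 1:2 ratio, n(H2C2O4) = 1/2 × 7.885 × 10^-3 = 3.942 × 10^-3 mol
mass of H2C2O4 = 3.942 × 10^-3 × 90.03 g/mol = 0.3549 g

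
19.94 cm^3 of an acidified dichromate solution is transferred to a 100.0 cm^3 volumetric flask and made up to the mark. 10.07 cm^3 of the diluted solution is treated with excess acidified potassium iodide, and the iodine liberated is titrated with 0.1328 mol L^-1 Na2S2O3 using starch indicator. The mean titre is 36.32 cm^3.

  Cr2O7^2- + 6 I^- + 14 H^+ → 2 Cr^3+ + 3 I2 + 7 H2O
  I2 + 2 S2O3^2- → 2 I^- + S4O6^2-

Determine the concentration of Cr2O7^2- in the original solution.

n(S2O3^2-) = 0.03632 × 0.1328 = 4.823 × 10^-3 mol
n(I2) = n(S2O3^2-)/2 = 2.412 × 10^-3 mol
From the 1:3 ratio, n(Cr2O7^2-) in the aliquot = 1/3 × 2.412 × 10^-3 = 8.039 × 10^-4 mol
[Cr2O7^2-]_dilute = 8.039 × 10^-4 / 0.01007 = 0.07983 mol/L
[Cr2O7^2-]_original = 0.07983 × 100.0/19.94 = 0.4003 mol/L

0.4003 mol/L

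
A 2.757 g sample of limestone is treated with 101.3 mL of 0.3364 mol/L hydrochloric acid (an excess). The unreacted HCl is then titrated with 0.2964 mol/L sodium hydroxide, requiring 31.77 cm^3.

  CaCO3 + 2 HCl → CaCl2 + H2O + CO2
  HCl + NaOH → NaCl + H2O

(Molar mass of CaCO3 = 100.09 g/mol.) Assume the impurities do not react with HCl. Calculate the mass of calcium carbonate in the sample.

1.234 g

n(HCl) added = 0.1013 × 0.3364 = 0.03408 mol
n(NaOH) used in back-titration = 0.03177 × 0.2964 = 9.417 × 10^-3 mol
n(HCl) left over = 9.417 × 10^-3 mol (1:1 ratio)
n(HCl) consumed by analyte = 0.03408 − 9.417 × 10^-3 = 0.02466 mol
From the 1:2 ratio, n(CaCO3) = 1/2 × 0.02466 = 0.01233 mol
mass of CaCO3 = 0.01233 × 100.09 = 1.234 g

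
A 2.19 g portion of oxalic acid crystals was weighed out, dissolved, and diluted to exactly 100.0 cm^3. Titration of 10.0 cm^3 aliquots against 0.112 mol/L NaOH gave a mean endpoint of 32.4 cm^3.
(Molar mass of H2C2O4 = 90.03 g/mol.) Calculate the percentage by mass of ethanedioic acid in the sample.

H2C2O4 + 2 NaOH → Na2C2O4 + 2 H2O
n(NaOH) per titration = 0.0324 × 0.112 = 3.63 × 10^-3 mol
From the 1:2 ratio, n(H2C2O4) in each aliquot = 1/2 × 3.63 × 10^-3 = 1.81 × 10^-3 mol
n(H2C2O4) in the whole flask = 1.81 × 10^-3 × 100.0/10.0 = 0.0181 mol
mass of H2C2O4 = 0.0181 × 90.03 = 1.63 g
% H2C2O4 = 1.63 / 2.19 × 100 = 74.6 %

74.6 %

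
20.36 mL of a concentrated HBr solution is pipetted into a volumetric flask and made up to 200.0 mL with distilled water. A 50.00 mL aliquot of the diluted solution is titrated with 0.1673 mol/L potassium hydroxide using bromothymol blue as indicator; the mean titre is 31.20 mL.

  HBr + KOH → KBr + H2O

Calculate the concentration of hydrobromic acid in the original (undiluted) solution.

1.025 mol/L

n(KOH) = 0.03120 × 0.1673 = 5.220 × 10^-3 mol
n(HBr) in the aliquot = 5.220 × 10^-3 mol (1:1 ratio)
[HBr]_dilute = 5.220 × 10^-3 / 0.05000 = 0.1044 mol/L
Dilution factor = 200.0 / 20.36 = 9.823
[HBr]_stock = 0.1044 × 9.823 = 1.025 mol/L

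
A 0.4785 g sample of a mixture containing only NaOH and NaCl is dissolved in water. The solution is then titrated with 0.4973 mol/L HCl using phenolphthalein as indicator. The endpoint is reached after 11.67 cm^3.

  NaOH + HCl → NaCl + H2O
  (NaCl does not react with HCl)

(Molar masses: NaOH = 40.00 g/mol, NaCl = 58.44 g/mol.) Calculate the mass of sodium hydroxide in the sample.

n(HCl) = 0.01167 × 0.4973 = 5.803 × 10^-3 mol
Let x = n(NaOH), y = n(NaCl).
Titrant: 1x = 5.803 × 10^-3;  mass: 40.00x + 58.44y = 0.4785
Solving, x = 5.803 × 10^-3 mol, y = 4.216 × 10^-3 mol
mass of NaOH = 5.803 × 10^-3 × 40.00 = 0.2321 g

0.2321 g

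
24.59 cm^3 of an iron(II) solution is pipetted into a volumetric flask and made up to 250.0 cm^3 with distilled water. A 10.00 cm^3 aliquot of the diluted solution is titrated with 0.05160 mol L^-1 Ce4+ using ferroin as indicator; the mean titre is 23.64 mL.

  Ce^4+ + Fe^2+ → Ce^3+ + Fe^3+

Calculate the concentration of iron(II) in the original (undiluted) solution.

n(Ce4+) = 0.02364 × 0.05160 = 1.220 × 10^-3 mol
n(Fe2+) in the aliquot = 1.220 × 10^-3 mol (1:1 ratio)
[Fe2+]_dilute = 1.220 × 10^-3 / 0.01000 = 0.1220 mol/L
Dilution factor = 250.0 / 24.59 = 10.17
[Fe2+]_stock = 0.1220 × 10.17 = 1.240 mol/L

1.240 mol/L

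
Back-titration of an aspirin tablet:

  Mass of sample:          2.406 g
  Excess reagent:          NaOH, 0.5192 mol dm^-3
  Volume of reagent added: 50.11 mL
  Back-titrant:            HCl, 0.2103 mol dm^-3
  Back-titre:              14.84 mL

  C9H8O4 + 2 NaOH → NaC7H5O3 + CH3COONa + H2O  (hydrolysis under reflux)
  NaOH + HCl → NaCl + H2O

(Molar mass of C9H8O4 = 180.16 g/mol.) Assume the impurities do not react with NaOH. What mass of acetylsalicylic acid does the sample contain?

n(NaOH) added = 0.05011 × 0.5192 = 0.02602 mol
n(HCl) used in back-titration = 0.01484 × 0.2103 = 3.121 × 10^-3 mol
n(NaOH) left over = 3.121 × 10^-3 mol (1:1 ratio)
n(NaOH) consumed by analyte = 0.02602 − 3.121 × 10^-3 = 0.02290 mol
From the 1:2 ratio, n(C9H8O4) = 1/2 × 0.02290 = 0.01145 mol
mass of C9H8O4 = 0.01145 × 180.16 = 2.062 g

2.062 g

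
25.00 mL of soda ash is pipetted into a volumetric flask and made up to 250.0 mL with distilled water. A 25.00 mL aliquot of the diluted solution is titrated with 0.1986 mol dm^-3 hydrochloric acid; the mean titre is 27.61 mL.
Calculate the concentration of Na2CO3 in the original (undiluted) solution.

Na2CO3 + 2 HCl → 2 NaCl + H2O + CO2
n(HCl) = 0.02761 × 0.1986 = 5.483 × 10^-3 mol
From the 1:2 ratio, n(Na2CO3) in the aliquot = 1/2 × 5.483 × 10^-3 = 2.742 × 10^-3 mol
[Na2CO3]_dilute = 2.742 × 10^-3 / 0.02500 = 0.1097 mol/L
Dilution factor = 250.0 / 25.00 = 10.00
[Na2CO3]_stock = 0.1097 × 10.00 = 1.097 mol/L

1.097 mol/L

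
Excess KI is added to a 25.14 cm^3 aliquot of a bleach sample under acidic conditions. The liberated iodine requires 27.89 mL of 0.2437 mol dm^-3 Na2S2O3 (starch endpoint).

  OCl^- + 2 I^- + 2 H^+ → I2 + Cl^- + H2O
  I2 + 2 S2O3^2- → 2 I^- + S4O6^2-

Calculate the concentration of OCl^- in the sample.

n(S2O3^2-) = 0.02789 × 0.2437 = 6.797 × 10^-3 mol
n(I2) = n(S2O3^2-)/2 = 3.398 × 10^-3 mol
n(OCl^-) in the aliquot = 3.398 × 10^-3 mol (1:1 ratio)
[OCl^-] = 3.398 × 10^-3 / 0.02514 = 0.1352 mol/L

0.1352 mol/L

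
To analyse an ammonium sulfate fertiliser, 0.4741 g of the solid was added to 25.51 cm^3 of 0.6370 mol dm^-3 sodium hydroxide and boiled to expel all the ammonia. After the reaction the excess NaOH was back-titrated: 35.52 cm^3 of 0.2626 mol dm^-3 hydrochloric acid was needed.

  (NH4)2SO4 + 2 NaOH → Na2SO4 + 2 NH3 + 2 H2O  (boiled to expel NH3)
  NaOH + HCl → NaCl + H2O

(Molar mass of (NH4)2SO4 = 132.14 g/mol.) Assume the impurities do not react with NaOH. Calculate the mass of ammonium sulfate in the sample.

n(NaOH) added = 0.02551 × 0.6370 = 0.01625 mol
n(HCl) used in back-titration = 0.03552 × 0.2626 = 9.328 × 10^-3 mol
n(NaOH) left over = 9.328 × 10^-3 mol (1:1 ratio)
n(NaOH) consumed by analyte = 0.01625 − 9.328 × 10^-3 = 6.922 × 10^-3 mol
From the 1:2 ratio, n((NH4)2SO4) = 1/2 × 6.922 × 10^-3 = 3.461 × 10^-3 mol
mass of (NH4)2SO4 = 3.461 × 10^-3 × 132.14 = 0.4574 g

0.4574 g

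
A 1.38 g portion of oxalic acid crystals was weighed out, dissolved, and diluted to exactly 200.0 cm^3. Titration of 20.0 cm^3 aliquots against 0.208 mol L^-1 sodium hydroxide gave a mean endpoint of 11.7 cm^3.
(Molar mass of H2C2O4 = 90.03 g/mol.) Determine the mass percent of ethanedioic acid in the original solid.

79.4 %

H2C2O4 + 2 NaOH → Na2C2O4 + 2 H2O
n(NaOH) per titration = 0.0117 × 0.208 = 2.43 × 10^-3 mol
From the 1:2 ratio, n(H2C2O4) in each aliquot = 1/2 × 2.43 × 10^-3 = 1.22 × 10^-3 mol
n(H2C2O4) in the whole flask = 1.22 × 10^-3 × 200.0/20.0 = 0.0122 mol
mass of H2C2O4 = 0.0122 × 90.03 = 1.10 g
% H2C2O4 = 1.10 / 1.38 × 100 = 79.4 %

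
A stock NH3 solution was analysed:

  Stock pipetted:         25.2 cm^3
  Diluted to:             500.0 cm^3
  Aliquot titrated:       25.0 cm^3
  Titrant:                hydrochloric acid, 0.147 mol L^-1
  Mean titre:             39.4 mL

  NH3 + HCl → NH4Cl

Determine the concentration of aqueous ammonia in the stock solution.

n(HCl) = 0.0394 × 0.147 = 5.79 × 10^-3 mol
n(NH3) in the aliquot = 5.79 × 10^-3 mol (1:1 ratio)
[NH3]_dilute = 5.79 × 10^-3 / 0.0250 = 0.232 mol/L
Dilution factor = 500.0 / 25.2 = 19.84
[NH3]_stock = 0.232 × 19.84 = 4.60 mol/L

4.60 mol/L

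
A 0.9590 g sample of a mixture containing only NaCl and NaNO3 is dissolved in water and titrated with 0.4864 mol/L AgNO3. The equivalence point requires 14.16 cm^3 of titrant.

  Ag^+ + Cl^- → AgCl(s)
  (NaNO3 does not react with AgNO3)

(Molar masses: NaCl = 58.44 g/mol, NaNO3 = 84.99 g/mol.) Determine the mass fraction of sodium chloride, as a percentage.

41.97 %

n(AgNO3) = 0.01416 × 0.4864 = 6.887 × 10^-3 mol
Let x = n(NaCl), y = n(NaNO3).
Titrant: 1x = 6.887 × 10^-3;  mass: 58.44x + 84.99y = 0.9590
Solving, x = 6.887 × 10^-3 mol, y = 6.548 × 10^-3 mol
mass of NaCl = 6.887 × 10^-3 × 58.44 = 0.4025 g
% NaCl = 0.4025 / 0.9590 × 100 = 41.97 %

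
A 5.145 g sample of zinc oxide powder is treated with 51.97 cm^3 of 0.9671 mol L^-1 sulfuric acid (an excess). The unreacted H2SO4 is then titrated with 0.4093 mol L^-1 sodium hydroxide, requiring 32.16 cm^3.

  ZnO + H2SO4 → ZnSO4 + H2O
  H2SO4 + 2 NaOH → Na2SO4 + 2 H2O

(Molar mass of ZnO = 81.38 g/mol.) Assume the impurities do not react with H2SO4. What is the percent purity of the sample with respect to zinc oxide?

69.09 %

n(H2SO4) added = 0.05197 × 0.9671 = 0.05026 mol
n(NaOH) used in back-titration = 0.03216 × 0.4093 = 0.01316 mol
From the 1:2 ratio, n(H2SO4) left over = 1/2 × 0.01316 = 6.582 × 10^-3 mol
n(H2SO4) consumed by analyte = 0.05026 − 6.582 × 10^-3 = 0.04368 mol
n(ZnO) = 0.04368 mol (1:1 ratio)
mass of ZnO = 0.04368 × 81.38 = 3.555 g
% ZnO = 3.555 / 5.145 × 100 = 69.09 %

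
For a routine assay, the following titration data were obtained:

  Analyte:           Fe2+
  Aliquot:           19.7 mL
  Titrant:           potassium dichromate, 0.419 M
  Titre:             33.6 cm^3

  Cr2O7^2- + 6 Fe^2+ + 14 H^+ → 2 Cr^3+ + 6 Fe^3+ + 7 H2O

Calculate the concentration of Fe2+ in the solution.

4.29 M

n(K2Cr2O7) = 0.0336 L × 0.419 mol/L = 0.0141 mol
From the 6:1 mole ratio, n(Fe2+) = 6/1 × 0.0141 = 0.0845 mol
[Fe2+] = 0.0845 mol / 0.0197 L = 4.29 mol/L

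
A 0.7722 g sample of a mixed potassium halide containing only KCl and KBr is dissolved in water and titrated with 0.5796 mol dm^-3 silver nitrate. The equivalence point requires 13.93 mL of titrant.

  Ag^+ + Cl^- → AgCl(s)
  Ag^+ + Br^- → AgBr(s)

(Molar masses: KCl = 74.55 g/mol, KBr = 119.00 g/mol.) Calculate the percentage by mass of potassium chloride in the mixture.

n(AgNO3) = 0.01393 × 0.5796 = 8.074 × 10^-3 mol
Let x = n(KCl), y = n(KBr).
Titrant: 1x + 1y = 8.074 × 10^-3;  mass: 74.55x + 119.00y = 0.7722
Solving, x = 4.243 × 10^-3 mol, y = 3.831 × 10^-3 mol
mass of KCl = 4.243 × 10^-3 × 74.55 = 0.3163 g
% KCl = 0.3163 / 0.7722 × 100 = 40.96 %

40.96 %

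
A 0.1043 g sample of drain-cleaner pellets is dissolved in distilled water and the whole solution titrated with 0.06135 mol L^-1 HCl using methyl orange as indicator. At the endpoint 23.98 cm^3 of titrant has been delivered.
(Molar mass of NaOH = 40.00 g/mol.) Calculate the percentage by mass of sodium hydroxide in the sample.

NaOH + HCl → NaCl + H2O
n(HCl) = 0.02398 L × 0.06135 mol/L = 1.471 × 10^-3 mol
n(NaOH) = 1.471 × 10^-3 mol (1:1 ratio)
mass of NaOH = 1.471 × 10^-3 × 40.00 g/mol = 0.05885 g
% NaOH = 0.05885 / 0.1043 × 100 = 56.42 %

56.42 %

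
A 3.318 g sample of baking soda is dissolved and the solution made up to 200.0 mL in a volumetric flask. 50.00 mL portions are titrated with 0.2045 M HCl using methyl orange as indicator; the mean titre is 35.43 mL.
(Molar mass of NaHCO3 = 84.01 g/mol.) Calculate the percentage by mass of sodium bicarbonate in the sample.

73.38 %

NaHCO3 + HCl → NaCl + H2O + CO2
n(HCl) per titration = 0.03543 × 0.2045 = 7.245 × 10^-3 mol
n(NaHCO3) in each aliquot = 7.245 × 10^-3 mol (1:1 ratio)
n(NaHCO3) in the whole flask = 7.245 × 10^-3 × 200.0/50.00 = 0.02898 mol
mass of NaHCO3 = 0.02898 × 84.01 = 2.435 g
% NaHCO3 = 2.435 / 3.318 × 100 = 73.38 %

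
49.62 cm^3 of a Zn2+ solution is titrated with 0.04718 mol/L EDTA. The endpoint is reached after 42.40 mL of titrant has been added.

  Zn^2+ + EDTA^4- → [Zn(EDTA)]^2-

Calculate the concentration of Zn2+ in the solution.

n(EDTA) = 0.04240 L × 0.04718 mol/L = 2.000 × 10^-3 mol
n(Zn2+) = 2.000 × 10^-3 mol (1:1 mole ratio)
[Zn2+] = 2.000 × 10^-3 mol / 0.04962 L = 0.04032 mol/L

0.04032 mol/L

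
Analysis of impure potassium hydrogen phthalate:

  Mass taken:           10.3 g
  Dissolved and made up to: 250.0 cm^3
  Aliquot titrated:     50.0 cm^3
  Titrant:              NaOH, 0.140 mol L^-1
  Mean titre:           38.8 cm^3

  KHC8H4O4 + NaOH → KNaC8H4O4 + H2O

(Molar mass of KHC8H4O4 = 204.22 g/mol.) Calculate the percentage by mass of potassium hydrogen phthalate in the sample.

53.9 %

n(NaOH) per titration = 0.0388 × 0.140 = 5.43 × 10^-3 mol
n(KHC8H4O4) in each aliquot = 5.43 × 10^-3 mol (1:1 ratio)
n(KHC8H4O4) in the whole flask = 5.43 × 10^-3 × 250.0/50.0 = 0.0272 mol
mass of KHC8H4O4 = 0.0272 × 204.22 = 5.55 g
% KHC8H4O4 = 5.55 / 10.3 × 100 = 53.9 %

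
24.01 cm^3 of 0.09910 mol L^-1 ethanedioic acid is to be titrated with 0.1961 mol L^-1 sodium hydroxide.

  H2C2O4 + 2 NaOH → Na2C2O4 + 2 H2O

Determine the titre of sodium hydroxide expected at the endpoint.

n(H2C2O4) = 0.02401 L × 0.09910 mol/L = 2.379 × 10^-3 mol
From the 2:1 stoichiometry, n(NaOH) = 2/1 × 2.379 × 10^-3 = 4.759 × 10^-3 mol
V(NaOH) = 4.759 × 10^-3 mol / 0.1961 mol/L = 0.02427 L = 24.27 mL

24.27 mL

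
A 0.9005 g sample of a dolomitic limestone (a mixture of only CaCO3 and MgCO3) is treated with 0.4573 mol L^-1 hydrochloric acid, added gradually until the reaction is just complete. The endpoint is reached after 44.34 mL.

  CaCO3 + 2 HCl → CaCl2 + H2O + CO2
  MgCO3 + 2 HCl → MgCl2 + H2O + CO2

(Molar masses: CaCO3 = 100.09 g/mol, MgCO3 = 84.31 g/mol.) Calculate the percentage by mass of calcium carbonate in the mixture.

n(HCl) = 0.04434 × 0.4573 = 0.02028 mol
Let x = n(CaCO3), y = n(MgCO3).
Titrant: 2x + 2y = 0.02028;  mass: 100.09x + 84.31y = 0.9005
Solving, x = 2.898 × 10^-3 mol, y = 7.240 × 10^-3 mol
mass of CaCO3 = 2.898 × 10^-3 × 100.09 = 0.2901 g
% CaCO3 = 0.2901 / 0.9005 × 100 = 32.22 %

32.22 %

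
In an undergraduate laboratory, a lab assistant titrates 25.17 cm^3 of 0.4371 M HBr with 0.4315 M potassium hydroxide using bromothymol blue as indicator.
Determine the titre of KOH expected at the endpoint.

25.50 mL

HBr + KOH → KBr + H2O
n(HBr) = 0.02517 L × 0.4371 mol/L = 0.01100 mol
n(KOH) = 0.01100 mol (1:1 stoichiometry)
V(KOH) = 0.01100 mol / 0.4315 mol/L = 0.02550 L = 25.50 mL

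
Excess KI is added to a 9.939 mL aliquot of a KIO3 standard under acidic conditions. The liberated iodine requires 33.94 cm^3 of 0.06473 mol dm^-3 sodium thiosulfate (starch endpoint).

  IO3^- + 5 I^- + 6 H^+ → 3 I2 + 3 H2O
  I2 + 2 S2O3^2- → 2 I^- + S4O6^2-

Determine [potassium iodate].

n(S2O3^2-) = 0.03394 × 0.06473 = 2.197 × 10^-3 mol
n(I2) = n(S2O3^2-)/2 = 1.098 × 10^-3 mol
From the 1:3 ratio, n(IO3^-) in the aliquot = 1/3 × 1.098 × 10^-3 = 3.662 × 10^-4 mol
[IO3^-] = 3.662 × 10^-4 / 0.009939 = 0.03684 mol/L

0.03684 mol/L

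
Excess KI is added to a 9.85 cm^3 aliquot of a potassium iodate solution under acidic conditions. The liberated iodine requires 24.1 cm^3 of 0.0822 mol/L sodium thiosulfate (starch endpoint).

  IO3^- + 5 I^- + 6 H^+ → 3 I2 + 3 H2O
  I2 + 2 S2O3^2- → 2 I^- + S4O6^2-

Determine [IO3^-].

n(S2O3^2-) = 0.0241 × 0.0822 = 1.98 × 10^-3 mol
n(I2) = n(S2O3^2-)/2 = 9.91 × 10^-4 mol
From the 1:3 ratio, n(IO3^-) in the aliquot = 1/3 × 9.91 × 10^-4 = 3.30 × 10^-4 mol
[IO3^-] = 3.30 × 10^-4 / 0.00985 = 0.0335 mol/L

0.0335 mol/L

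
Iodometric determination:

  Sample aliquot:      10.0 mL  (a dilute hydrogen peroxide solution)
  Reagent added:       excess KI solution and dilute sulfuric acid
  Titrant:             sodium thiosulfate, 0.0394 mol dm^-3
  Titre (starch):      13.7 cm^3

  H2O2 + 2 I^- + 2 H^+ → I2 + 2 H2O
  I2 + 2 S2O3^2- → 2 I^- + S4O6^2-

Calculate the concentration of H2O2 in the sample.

0.0270 mol/L

n(S2O3^2-) = 0.0137 × 0.0394 = 5.40 × 10^-4 mol
n(I2) = n(S2O3^2-)/2 = 2.70 × 10^-4 mol
n(H2O2) in the aliquot = 2.70 × 10^-4 mol (1:1 ratio)
[H2O2] = 2.70 × 10^-4 / 0.0100 = 0.0270 mol/L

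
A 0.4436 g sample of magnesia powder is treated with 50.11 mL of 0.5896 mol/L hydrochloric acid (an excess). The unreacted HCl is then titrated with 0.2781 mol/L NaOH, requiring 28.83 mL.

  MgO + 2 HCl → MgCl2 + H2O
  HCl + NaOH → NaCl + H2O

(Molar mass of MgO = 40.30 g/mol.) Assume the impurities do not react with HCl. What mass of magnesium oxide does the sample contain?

n(HCl) added = 0.05011 × 0.5896 = 0.02954 mol
n(NaOH) used in back-titration = 0.02883 × 0.2781 = 8.018 × 10^-3 mol
n(HCl) left over = 8.018 × 10^-3 mol (1:1 ratio)
n(HCl) consumed by analyte = 0.02954 − 8.018 × 10^-3 = 0.02153 mol
From the 1:2 ratio, n(MgO) = 1/2 × 0.02153 = 0.01076 mol
mass of MgO = 0.01076 × 40.30 = 0.4338 g

0.4338 g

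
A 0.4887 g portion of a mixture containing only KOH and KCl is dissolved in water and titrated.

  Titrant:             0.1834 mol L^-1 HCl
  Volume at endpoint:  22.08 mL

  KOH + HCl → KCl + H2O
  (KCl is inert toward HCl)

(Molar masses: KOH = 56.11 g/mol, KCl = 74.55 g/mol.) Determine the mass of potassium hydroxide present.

n(HCl) = 0.02208 × 0.1834 = 4.049 × 10^-3 mol
Let x = n(KOH), y = n(KCl).
Titrant: 1x = 4.049 × 10^-3;  mass: 56.11x + 74.55y = 0.4887
Solving, x = 4.049 × 10^-3 mol, y = 3.508 × 10^-3 mol
mass of KOH = 4.049 × 10^-3 × 56.11 = 0.2272 g

0.2272 g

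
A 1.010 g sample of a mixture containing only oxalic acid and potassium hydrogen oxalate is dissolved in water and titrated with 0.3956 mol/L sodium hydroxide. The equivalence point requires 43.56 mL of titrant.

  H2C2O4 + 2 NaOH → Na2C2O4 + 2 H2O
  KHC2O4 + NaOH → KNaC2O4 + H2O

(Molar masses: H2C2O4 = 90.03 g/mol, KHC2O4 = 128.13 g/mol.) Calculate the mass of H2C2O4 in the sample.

n(NaOH) = 0.04356 × 0.3956 = 0.01723 mol
Let x = n(H2C2O4), y = n(KHC2O4).
Titrant: 2x + 1y = 0.01723;  mass: 90.03x + 128.13y = 1.010
Solving, x = 7.207 × 10^-3 mol, y = 2.819 × 10^-3 mol
mass of H2C2O4 = 7.207 × 10^-3 × 90.03 = 0.6488 g

0.6488 g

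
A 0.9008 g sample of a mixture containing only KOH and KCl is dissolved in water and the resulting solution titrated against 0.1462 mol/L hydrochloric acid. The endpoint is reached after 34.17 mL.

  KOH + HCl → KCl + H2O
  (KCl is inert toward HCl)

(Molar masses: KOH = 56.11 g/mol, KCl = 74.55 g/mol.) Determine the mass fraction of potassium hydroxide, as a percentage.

31.12 %

n(HCl) = 0.03417 × 0.1462 = 4.996 × 10^-3 mol
Let x = n(KOH), y = n(KCl).
Titrant: 1x = 4.996 × 10^-3;  mass: 56.11x + 74.55y = 0.9008
Solving, x = 4.996 × 10^-3 mol, y = 8.323 × 10^-3 mol
mass of KOH = 4.996 × 10^-3 × 56.11 = 0.2803 g
% KOH = 0.2803 / 0.9008 × 100 = 31.12 %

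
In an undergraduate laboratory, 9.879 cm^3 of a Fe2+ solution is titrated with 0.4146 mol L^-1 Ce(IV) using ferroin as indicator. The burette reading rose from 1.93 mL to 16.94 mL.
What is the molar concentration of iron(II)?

0.6299 mol/L

Ce^4+ + Fe^2+ → Ce^3+ + Fe^3+
n(Ce4+) = 0.01501 L × 0.4146 mol/L = 6.223 × 10^-3 mol
n(Fe2+) = 6.223 × 10^-3 mol (1:1 mole ratio)
[Fe2+] = 6.223 × 10^-3 mol / 0.009879 L = 0.6299 mol/L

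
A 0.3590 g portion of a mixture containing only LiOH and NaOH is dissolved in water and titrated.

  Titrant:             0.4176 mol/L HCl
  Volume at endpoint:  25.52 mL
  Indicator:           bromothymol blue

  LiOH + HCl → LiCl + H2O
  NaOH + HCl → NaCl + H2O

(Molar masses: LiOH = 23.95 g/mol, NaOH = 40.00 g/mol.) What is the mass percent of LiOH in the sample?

27.97 %

n(HCl) = 0.02552 × 0.4176 = 0.01066 mol
Let x = n(LiOH), y = n(NaOH).
Titrant: 1x + 1y = 0.01066;  mass: 23.95x + 40.00y = 0.3590
Solving, x = 4.192 × 10^-3 mol, y = 6.465 × 10^-3 mol
mass of LiOH = 4.192 × 10^-3 × 23.95 = 0.1004 g
% LiOH = 0.1004 / 0.3590 × 100 = 27.97 %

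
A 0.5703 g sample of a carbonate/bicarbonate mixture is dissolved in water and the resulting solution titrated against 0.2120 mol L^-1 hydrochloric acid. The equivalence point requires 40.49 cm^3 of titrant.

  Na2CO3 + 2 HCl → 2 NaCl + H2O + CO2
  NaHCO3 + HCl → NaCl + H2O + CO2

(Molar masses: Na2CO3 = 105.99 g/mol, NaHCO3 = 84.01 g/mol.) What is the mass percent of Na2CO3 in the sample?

45.19 %

n(HCl) = 0.04049 × 0.2120 = 8.584 × 10^-3 mol
Let x = n(Na2CO3), y = n(NaHCO3).
Titrant: 2x + 1y = 8.584 × 10^-3;  mass: 105.99x + 84.01y = 0.5703
Solving, x = 2.432 × 10^-3 mol, y = 3.721 × 10^-3 mol
mass of Na2CO3 = 2.432 × 10^-3 × 105.99 = 0.2577 g
% Na2CO3 = 0.2577 / 0.5703 × 100 = 45.19 %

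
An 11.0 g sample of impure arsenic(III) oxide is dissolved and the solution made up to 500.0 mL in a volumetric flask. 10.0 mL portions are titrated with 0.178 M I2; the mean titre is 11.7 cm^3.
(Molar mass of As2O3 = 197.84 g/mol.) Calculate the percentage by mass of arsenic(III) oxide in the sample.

As2O3 + 2 I2 + 2 H2O → As2O5 + 4 HI
n(I2) per titration = 0.0117 × 0.178 = 2.08 × 10^-3 mol
From the 1:2 ratio, n(As2O3) in each aliquot = 1/2 × 2.08 × 10^-3 = 1.04 × 10^-3 mol
n(As2O3) in the whole flask = 1.04 × 10^-3 × 500.0/10.0 = 0.0521 mol
mass of As2O3 = 0.0521 × 197.84 = 10.3 g
% As2O3 = 10.3 / 11.0 × 100 = 93.6 %

93.6 %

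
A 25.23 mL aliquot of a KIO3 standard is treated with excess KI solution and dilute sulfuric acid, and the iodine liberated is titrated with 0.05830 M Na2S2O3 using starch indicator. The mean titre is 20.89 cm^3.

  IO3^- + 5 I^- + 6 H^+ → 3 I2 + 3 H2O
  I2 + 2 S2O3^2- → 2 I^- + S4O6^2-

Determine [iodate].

0.008045 M

n(S2O3^2-) = 0.02089 × 0.05830 = 1.218 × 10^-3 mol
n(I2) = n(S2O3^2-)/2 = 6.089 × 10^-4 mol
From the 1:3 ratio, n(IO3^-) in the aliquot = 1/3 × 6.089 × 10^-4 = 2.030 × 10^-4 mol
[IO3^-] = 2.030 × 10^-4 / 0.02523 = 0.008045 mol/L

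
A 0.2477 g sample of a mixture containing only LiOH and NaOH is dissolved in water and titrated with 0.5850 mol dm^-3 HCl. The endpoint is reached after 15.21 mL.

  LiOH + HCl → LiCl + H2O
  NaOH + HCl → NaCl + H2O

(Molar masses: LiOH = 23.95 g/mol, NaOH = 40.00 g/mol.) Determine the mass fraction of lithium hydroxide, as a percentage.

n(HCl) = 0.01521 × 0.5850 = 8.898 × 10^-3 mol
Let x = n(LiOH), y = n(NaOH).
Titrant: 1x + 1y = 8.898 × 10^-3;  mass: 23.95x + 40.00y = 0.2477
Solving, x = 6.742 × 10^-3 mol, y = 2.156 × 10^-3 mol
mass of LiOH = 6.742 × 10^-3 × 23.95 = 0.1615 g
% LiOH = 0.1615 / 0.2477 × 100 = 65.19 %

65.19 %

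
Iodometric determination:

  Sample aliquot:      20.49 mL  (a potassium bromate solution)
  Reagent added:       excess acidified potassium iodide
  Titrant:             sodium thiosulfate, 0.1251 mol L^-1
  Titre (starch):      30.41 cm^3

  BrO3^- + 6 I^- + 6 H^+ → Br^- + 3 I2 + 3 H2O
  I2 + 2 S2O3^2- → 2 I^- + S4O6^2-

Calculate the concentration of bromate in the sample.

0.03094 mol/L

n(S2O3^2-) = 0.03041 × 0.1251 = 3.804 × 10^-3 mol
n(I2) = n(S2O3^2-)/2 = 1.902 × 10^-3 mol
From the 1:3 ratio, n(BrO3^-) in the aliquot = 1/3 × 1.902 × 10^-3 = 6.340 × 10^-4 mol
[BrO3^-] = 6.340 × 10^-4 / 0.02049 = 0.03094 mol/L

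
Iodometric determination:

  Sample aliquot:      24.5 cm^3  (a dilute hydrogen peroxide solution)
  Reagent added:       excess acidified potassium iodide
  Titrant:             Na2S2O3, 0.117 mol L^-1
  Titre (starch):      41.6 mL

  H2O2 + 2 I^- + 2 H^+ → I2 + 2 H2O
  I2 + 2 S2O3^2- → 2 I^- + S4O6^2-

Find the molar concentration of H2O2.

0.0993 mol/L

n(S2O3^2-) = 0.0416 × 0.117 = 4.87 × 10^-3 mol
n(I2) = n(S2O3^2-)/2 = 2.43 × 10^-3 mol
n(H2O2) in the aliquot = 2.43 × 10^-3 mol (1:1 ratio)
[H2O2] = 2.43 × 10^-3 / 0.0245 = 0.0993 mol/L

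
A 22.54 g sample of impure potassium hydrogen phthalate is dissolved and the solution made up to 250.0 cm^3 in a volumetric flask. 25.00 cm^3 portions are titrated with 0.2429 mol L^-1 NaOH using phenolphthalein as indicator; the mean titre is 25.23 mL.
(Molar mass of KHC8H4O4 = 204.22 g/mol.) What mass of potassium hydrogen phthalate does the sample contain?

KHC8H4O4 + NaOH → KNaC8H4O4 + H2O
n(NaOH) per titration = 0.02523 × 0.2429 = 6.128 × 10^-3 mol
n(KHC8H4O4) in each aliquot = 6.128 × 10^-3 mol (1:1 ratio)
n(KHC8H4O4) in the whole flask = 6.128 × 10^-3 × 250.0/25.00 = 0.06128 mol
mass of KHC8H4O4 = 0.06128 × 204.22 = 12.52 g

12.52 g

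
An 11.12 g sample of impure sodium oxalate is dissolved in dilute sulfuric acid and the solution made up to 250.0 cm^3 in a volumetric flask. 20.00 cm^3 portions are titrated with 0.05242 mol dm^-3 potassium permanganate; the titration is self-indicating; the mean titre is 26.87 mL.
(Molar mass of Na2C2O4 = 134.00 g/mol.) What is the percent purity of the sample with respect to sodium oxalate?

53.04 %

2 MnO4^- + 5 C2O4^2- + 16 H^+ → 2 Mn^2+ + 10 CO2 + 8 H2O
n(KMnO4) per titration = 0.02687 × 0.05242 = 1.409 × 10^-3 mol
From the 5:2 ratio, n(Na2C2O4) in each aliquot = 5/2 × 1.409 × 10^-3 = 3.521 × 10^-3 mol
n(Na2C2O4) in the whole flask = 3.521 × 10^-3 × 250.0/20.00 = 0.04402 mol
mass of Na2C2O4 = 0.04402 × 134.00 = 5.898 g
% Na2C2O4 = 5.898 / 11.12 × 100 = 53.04 %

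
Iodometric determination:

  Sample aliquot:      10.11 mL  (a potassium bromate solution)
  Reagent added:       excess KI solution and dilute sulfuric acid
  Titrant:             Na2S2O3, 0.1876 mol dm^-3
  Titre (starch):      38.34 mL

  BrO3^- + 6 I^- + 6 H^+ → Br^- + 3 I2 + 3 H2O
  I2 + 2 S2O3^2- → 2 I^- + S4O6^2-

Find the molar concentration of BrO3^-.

n(S2O3^2-) = 0.03834 × 0.1876 = 7.193 × 10^-3 mol
n(I2) = n(S2O3^2-)/2 = 3.596 × 10^-3 mol
From the 1:3 ratio, n(BrO3^-) in the aliquot = 1/3 × 3.596 × 10^-3 = 1.199 × 10^-3 mol
[BrO3^-] = 1.199 × 10^-3 / 0.01011 = 0.1186 mol/L

0.1186 mol/L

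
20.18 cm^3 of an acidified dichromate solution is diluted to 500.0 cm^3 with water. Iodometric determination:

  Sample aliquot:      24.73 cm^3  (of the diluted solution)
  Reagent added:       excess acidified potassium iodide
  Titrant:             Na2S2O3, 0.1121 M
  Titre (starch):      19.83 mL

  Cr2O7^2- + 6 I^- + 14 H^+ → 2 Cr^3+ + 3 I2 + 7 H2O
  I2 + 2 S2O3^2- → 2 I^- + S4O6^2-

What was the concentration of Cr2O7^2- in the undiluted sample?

n(S2O3^2-) = 0.01983 × 0.1121 = 2.223 × 10^-3 mol
n(I2) = n(S2O3^2-)/2 = 1.111 × 10^-3 mol
From the 1:3 ratio, n(Cr2O7^2-) in the aliquot = 1/3 × 1.111 × 10^-3 = 3.705 × 10^-4 mol
[Cr2O7^2-]_dilute = 3.705 × 10^-4 / 0.02473 = 0.01498 mol/L
[Cr2O7^2-]_original = 0.01498 × 500.0/20.18 = 0.3712 mol/L

0.3712 M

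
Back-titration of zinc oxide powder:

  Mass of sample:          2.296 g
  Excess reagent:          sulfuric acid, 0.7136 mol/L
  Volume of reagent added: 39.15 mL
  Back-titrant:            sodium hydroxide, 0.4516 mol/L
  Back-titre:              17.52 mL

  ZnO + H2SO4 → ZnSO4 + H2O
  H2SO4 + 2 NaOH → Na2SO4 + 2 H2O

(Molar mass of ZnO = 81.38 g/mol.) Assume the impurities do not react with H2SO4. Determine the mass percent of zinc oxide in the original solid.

n(H2SO4) added = 0.03915 × 0.7136 = 0.02794 mol
n(NaOH) used in back-titration = 0.01752 × 0.4516 = 7.912 × 10^-3 mol
From the 1:2 ratio, n(H2SO4) left over = 1/2 × 7.912 × 10^-3 = 3.956 × 10^-3 mol
n(H2SO4) consumed by analyte = 0.02794 − 3.956 × 10^-3 = 0.02398 mol
n(ZnO) = 0.02398 mol (1:1 ratio)
mass of ZnO = 0.02398 × 81.38 = 1.952 g
% ZnO = 1.952 / 2.296 × 100 = 85.00 %

85.00 %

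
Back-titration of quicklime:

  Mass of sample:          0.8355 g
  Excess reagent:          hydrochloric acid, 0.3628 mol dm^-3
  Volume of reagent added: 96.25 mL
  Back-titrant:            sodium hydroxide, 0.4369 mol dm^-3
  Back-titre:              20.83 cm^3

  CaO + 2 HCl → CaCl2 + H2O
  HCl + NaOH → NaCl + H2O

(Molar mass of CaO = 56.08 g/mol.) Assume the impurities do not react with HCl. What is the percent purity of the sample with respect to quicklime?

86.65 %

n(HCl) added = 0.09625 × 0.3628 = 0.03492 mol
n(NaOH) used in back-titration = 0.02083 × 0.4369 = 9.101 × 10^-3 mol
n(HCl) left over = 9.101 × 10^-3 mol (1:1 ratio)
n(HCl) consumed by analyte = 0.03492 − 9.101 × 10^-3 = 0.02582 mol
From the 1:2 ratio, n(CaO) = 1/2 × 0.02582 = 0.01291 mol
mass of CaO = 0.01291 × 56.08 = 0.7240 g
% CaO = 0.7240 / 0.8355 × 100 = 86.65 %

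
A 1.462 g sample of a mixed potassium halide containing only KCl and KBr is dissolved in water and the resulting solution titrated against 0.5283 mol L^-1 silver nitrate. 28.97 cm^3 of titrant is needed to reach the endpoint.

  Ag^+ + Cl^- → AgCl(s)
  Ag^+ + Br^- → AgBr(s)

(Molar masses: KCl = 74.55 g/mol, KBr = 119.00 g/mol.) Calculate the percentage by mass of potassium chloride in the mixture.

41.22 %

n(AgNO3) = 0.02897 × 0.5283 = 0.01530 mol
Let x = n(KCl), y = n(KBr).
Titrant: 1x + 1y = 0.01530;  mass: 74.55x + 119.00y = 1.462
Solving, x = 8.083 × 10^-3 mol, y = 7.222 × 10^-3 mol
mass of KCl = 8.083 × 10^-3 × 74.55 = 0.6026 g
% KCl = 0.6026 / 1.462 × 100 = 41.22 %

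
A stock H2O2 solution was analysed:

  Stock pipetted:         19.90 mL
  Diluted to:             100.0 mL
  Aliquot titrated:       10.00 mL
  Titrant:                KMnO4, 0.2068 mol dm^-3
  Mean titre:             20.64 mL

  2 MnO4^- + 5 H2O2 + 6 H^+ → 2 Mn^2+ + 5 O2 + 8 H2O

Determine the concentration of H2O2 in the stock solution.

n(KMnO4) = 0.02064 × 0.2068 = 4.268 × 10^-3 mol
From the 5:2 ratio, n(H2O2) in the aliquot = 5/2 × 4.268 × 10^-3 = 0.01067 mol
[H2O2]_dilute = 0.01067 / 0.01000 = 1.067 mol/L
Dilution factor = 100.0 / 19.90 = 5.025
[H2O2]_stock = 1.067 × 5.025 = 5.362 mol/L

5.362 mol/L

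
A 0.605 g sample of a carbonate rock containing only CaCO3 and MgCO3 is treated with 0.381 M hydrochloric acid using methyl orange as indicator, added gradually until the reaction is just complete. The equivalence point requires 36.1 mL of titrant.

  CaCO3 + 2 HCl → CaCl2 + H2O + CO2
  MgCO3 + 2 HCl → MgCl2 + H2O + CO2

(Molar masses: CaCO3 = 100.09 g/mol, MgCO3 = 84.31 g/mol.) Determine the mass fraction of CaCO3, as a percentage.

26.4 %

n(HCl) = 0.0361 × 0.381 = 0.0138 mol
Let x = n(CaCO3), y = n(MgCO3).
Titrant: 2x + 2y = 0.0138;  mass: 100.09x + 84.31y = 0.605
Solving, x = 1.60 × 10^-3 mol, y = 5.28 × 10^-3 mol
mass of CaCO3 = 1.60 × 10^-3 × 100.09 = 0.160 g
% CaCO3 = 0.160 / 0.605 × 100 = 26.4 %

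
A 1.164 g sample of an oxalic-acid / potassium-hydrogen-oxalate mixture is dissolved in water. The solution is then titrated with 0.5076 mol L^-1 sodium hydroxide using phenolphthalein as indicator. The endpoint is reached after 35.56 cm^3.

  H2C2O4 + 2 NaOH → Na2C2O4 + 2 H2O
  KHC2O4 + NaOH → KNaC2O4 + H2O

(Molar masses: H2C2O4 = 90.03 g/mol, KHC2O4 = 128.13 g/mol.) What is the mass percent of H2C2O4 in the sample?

53.45 %

n(NaOH) = 0.03556 × 0.5076 = 0.01805 mol
Let x = n(H2C2O4), y = n(KHC2O4).
Titrant: 2x + 1y = 0.01805;  mass: 90.03x + 128.13y = 1.164
Solving, x = 6.911 × 10^-3 mol, y = 4.229 × 10^-3 mol
mass of H2C2O4 = 6.911 × 10^-3 × 90.03 = 0.6222 g
% H2C2O4 = 0.6222 / 1.164 × 100 = 53.45 %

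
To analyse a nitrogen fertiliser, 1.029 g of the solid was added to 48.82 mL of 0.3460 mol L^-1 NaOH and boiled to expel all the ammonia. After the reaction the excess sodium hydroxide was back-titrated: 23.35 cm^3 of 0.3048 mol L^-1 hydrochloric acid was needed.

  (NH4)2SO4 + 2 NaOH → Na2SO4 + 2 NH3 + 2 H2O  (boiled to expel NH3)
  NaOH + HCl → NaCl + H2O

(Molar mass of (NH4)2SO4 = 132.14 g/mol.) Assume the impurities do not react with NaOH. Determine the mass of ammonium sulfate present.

n(NaOH) added = 0.04882 × 0.3460 = 0.01689 mol
n(HCl) used in back-titration = 0.02335 × 0.3048 = 7.117 × 10^-3 mol
n(NaOH) left over = 7.117 × 10^-3 mol (1:1 ratio)
n(NaOH) consumed by analyte = 0.01689 − 7.117 × 10^-3 = 9.775 × 10^-3 mol
From the 1:2 ratio, n((NH4)2SO4) = 1/2 × 9.775 × 10^-3 = 4.887 × 10^-3 mol
mass of (NH4)2SO4 = 4.887 × 10^-3 × 132.14 = 0.6458 g

0.6458 g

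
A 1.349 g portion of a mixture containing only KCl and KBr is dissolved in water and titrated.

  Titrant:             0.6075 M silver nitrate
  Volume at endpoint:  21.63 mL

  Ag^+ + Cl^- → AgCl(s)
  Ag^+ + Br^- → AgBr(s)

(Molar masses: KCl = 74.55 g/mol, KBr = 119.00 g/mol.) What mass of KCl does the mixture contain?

0.3601 g

n(AgNO3) = 0.02163 × 0.6075 = 0.01314 mol
Let x = n(KCl), y = n(KBr).
Titrant: 1x + 1y = 0.01314;  mass: 74.55x + 119.00y = 1.349
Solving, x = 4.830 × 10^-3 mol, y = 8.310 × 10^-3 mol
mass of KCl = 4.830 × 10^-3 × 74.55 = 0.3601 g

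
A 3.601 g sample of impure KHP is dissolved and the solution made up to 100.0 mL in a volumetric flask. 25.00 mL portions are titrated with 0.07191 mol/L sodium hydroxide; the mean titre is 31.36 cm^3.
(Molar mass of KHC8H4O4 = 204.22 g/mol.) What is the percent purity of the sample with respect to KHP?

KHC8H4O4 + NaOH → KNaC8H4O4 + H2O
n(NaOH) per titration = 0.03136 × 0.07191 = 2.255 × 10^-3 mol
n(KHC8H4O4) in each aliquot = 2.255 × 10^-3 mol (1:1 ratio)
n(KHC8H4O4) in the whole flask = 2.255 × 10^-3 × 100.0/25.00 = 9.020 × 10^-3 mol
mass of KHC8H4O4 = 9.020 × 10^-3 × 204.22 = 1.842 g
% KHC8H4O4 = 1.842 / 3.601 × 100 = 51.16 %

51.16 %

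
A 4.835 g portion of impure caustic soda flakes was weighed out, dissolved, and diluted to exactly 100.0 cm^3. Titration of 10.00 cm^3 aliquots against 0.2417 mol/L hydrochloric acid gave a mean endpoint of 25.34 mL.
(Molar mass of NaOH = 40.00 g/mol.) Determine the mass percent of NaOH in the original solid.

NaOH + HCl → NaCl + H2O
n(HCl) per titration = 0.02534 × 0.2417 = 6.125 × 10^-3 mol
n(NaOH) in each aliquot = 6.125 × 10^-3 mol (1:1 ratio)
n(NaOH) in the whole flask = 6.125 × 10^-3 × 100.0/10.00 = 0.06125 mol
mass of NaOH = 0.06125 × 40.00 = 2.450 g
% NaOH = 2.450 / 4.835 × 100 = 50.67 %

50.67 %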